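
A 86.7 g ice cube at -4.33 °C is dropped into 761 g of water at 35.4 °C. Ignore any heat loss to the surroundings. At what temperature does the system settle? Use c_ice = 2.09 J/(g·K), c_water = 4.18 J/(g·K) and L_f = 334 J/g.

Energy conservation, ΣQ = 0:
warm ice to 0 °C: 86.7·2.09·(0 − (-4.33)) = 784.61
  fusion: m_ice L_f = 86.7·334 = 28958
  warm the meltwater: 362.41 T
  water: 3181(T − 35.4)
3543.4 T = 112607 − 29742 = 82864
T ≈ 23.39 °C (positive, so assuming full melt was valid).

T_f ≈ 23.4 °C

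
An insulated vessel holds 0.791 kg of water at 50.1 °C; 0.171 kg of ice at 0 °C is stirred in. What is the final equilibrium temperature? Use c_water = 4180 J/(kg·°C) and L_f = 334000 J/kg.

T_f ≈ 27.0 °C

Setting the total heat transfer to zero:
fusion: m_ice L_f = 0.171·334000 = 57114; warm the meltwater: 714.78 T; water: 3306.4(T − 50.1)
4021.2 T = 165650 − 57114 = 108536
T ≈ 26.99 °C (positive, so assuming full melt was valid).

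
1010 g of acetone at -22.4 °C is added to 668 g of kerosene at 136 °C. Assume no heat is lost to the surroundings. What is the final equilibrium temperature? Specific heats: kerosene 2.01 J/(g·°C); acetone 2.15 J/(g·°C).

Setting the total heat transfer to zero:
668×2.01×(T − 136) + 1010×2.15×(T − (-22.4)) = 0
(1342.7 + 2171.5) T = 1342.7×136 + 2171.5×(-22.4)
T = 133963/3514.2 ≈ 38.12 °C

T_f ≈ 38.1 °C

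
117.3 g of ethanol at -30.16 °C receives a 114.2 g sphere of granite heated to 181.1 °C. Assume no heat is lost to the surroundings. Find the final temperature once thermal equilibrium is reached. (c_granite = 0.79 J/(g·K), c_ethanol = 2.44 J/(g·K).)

T_f = Σ m_i c_i T_i / Σ m_i c_i:
T_f = (90.22·181.1 + 286.21·(-30.16)) / (90.22 + 286.21)
    = 7706.3 / 376.43 ≈ 20.47 °C

T_f ≈ 20.5 °C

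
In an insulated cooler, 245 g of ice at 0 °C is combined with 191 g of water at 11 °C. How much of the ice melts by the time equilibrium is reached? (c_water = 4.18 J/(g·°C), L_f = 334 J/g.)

Heat available from the water dropping to 0 °C: 191·4.18·11 = 8782.2 J.
Fully melting the ice requires m_ice L_f = 245·334 = 81830 J.
Since 8782.2 < 81830 J, not all the ice melts; equilibrium is at 0 °C.
Mass melted = 8782.2/334 ≈ 26.29 g.

m_melted ≈ 26.3 g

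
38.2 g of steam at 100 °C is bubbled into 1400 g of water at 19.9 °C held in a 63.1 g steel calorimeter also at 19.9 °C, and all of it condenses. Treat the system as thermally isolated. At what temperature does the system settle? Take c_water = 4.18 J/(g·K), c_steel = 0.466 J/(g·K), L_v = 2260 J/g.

T_f ≈ 36.3 °C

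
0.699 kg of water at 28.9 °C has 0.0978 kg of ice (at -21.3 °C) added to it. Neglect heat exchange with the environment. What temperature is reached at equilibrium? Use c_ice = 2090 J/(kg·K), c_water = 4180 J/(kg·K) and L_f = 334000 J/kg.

T_f ≈ 14.2 °C

Net heat exchanged in the isolated system is zero:
ice -21.3→0 °C: 0.0978×2090×21.3 = 4353.8; latent heat to melt: 0.0978×334000 = 32665; meltwater 0→T: 0.0978×4180×T = 408.8 T; water: 2921.8(T − 28.9)
3330.6 T = 84441 − 37019 = 47422
T ≈ 14.24 °C. Since T > 0 °C, the all-ice-melts assumption holds.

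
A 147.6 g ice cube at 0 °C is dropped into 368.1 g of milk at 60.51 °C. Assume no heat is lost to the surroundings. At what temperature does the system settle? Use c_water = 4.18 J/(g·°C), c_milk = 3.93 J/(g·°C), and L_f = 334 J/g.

Sum of m c ΔT and latent-heat terms is zero:
latent heat to melt: 147.6×334 = 49298; meltwater 0→T: 147.6×4.18×T = 616.97 T; milk cools: 368.1×3.93×(T − 60.51) = 1446.6(T − 60.51)
2063.6 T = 87536 − 49298 = 38237
T ≈ 18.53 °C. Since T > 0 °C, the all-ice-melts assumption holds.

T_f ≈ 18.5 °C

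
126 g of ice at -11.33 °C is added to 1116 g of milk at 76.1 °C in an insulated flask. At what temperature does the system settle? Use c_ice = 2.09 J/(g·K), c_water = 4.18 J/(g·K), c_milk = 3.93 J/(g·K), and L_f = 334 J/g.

Energy conservation, ΣQ = 0:
warm ice to 0 °C: 126×2.09×(0 − (-11.33)) = 2983.6; latent heat to melt: 126×334 = 42084; warm the meltwater: 526.68 T; milk: 4385.9(T − 76.1)
4912.6 T = 333765 − 45068 = 288698
T ≈ 58.77 °C. Since T > 0 °C, the all-ice-melts assumption holds.

T_f ≈ 58.8 °C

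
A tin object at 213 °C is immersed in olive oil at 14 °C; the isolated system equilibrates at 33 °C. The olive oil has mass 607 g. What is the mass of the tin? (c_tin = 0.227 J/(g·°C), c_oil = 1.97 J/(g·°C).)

Net heat exchanged in the isolated system is zero:
m·0.227·(33 − 213) + 607·1.97·(33 − 14) = 0
-40.86 m = -22720
m = -22720/-40.86 ≈ 556 g

m ≈ 556 g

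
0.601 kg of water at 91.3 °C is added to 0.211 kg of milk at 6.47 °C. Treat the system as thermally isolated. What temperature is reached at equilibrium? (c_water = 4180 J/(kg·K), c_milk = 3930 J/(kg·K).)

T_f ≈ 70.2 °C

Net heat exchanged in the isolated system is zero:
0.601*4180*(T − 91.3) + 0.211*3930*(T − 6.47) = 0
3341.4 T = 234727
T = 234727/3341.4 ≈ 70.25 °C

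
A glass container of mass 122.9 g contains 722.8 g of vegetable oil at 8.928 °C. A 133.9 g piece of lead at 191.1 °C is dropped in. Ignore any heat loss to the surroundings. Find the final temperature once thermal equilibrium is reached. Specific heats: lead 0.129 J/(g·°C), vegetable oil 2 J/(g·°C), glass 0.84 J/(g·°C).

T_f ≈ 10.9 °C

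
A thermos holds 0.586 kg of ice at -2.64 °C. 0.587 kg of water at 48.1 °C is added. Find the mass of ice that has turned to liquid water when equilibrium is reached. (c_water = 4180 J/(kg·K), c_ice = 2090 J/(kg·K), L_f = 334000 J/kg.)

m_melted ≈ 0.344 kg

Cooling the water to 0 °C releases 0.587×4180×48.1 = 118021 J.
Of that, 0.586×2090×2.64 = 3233.3 J goes to bring the ice to 0 °C, leaving 114788 J.
Melting all 0.586 kg of ice would need 0.586×334000 = 195724 J.
That's not enough to melt it all — equilibrium is at 0 °C with ice remaining.
m_melted×334000 = 114788  ⇒  m_melted ≈ 0.3437 kg.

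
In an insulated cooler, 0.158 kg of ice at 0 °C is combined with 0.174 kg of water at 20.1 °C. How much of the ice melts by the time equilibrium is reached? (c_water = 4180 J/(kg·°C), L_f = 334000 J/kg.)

Water can give up m c ΔT = 0.174·4180·20.1 = 14619 J before reaching 0 °C.
To melt every bit of ice: 0.158·334000 = 52772 J.
Since 14619 < 52772 J, not all the ice melts; equilibrium is at 0 °C.
Mass melted = 14619/334000 ≈ 0.04377 kg.

m_melted ≈ 0.0438 kg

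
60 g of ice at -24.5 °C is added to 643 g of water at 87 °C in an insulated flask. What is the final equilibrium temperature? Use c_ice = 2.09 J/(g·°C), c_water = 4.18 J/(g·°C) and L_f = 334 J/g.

T_f ≈ 71.7 °C

Sum of m c ΔT and latent-heat terms is zero:
ice -24.5→0 °C: 60×2.09×24.5 = 3072.3; fusion: m_ice L_f = 60×334 = 20040; meltwater 0→T: 60×4.18×T = 250.8 T; water cools: 643×4.18×(T − 87) = 2687.7(T − 87)
2938.5 T = 233833 − 23112 = 210721
T ≈ 71.71 °C. Since T > 0 °C, the all-ice-melts assumption holds.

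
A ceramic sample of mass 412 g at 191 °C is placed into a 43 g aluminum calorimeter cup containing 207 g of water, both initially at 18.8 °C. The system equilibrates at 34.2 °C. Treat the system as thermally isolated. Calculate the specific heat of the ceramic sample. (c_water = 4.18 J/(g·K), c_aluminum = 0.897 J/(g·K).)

c ≈ 0.215 J/(g·K)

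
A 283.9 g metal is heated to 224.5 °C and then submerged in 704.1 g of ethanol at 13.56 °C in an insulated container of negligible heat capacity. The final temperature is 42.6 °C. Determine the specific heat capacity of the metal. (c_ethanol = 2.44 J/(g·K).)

Heat lost by the metal = heat gained by the ethanol:
283.9·c·(224.5 − 42.6) = 704.1·2.44·(42.6 − 13.56)
51641 c = 49891  ⇒  c ≈ 0.9661 J/(g·K)

c ≈ 0.966 J/(g·K)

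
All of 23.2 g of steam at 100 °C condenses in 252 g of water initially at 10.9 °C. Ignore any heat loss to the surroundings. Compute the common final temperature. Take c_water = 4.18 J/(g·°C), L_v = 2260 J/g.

Conservation of energy gives ΣQ = 0:
condense steam: −23.2×2260 = −52432
  condensate cools 100→T: 23.2×4.18×(T − 100) = 96.98(T − 100)
  original water: 1053.4(T − 10.9)
1150.3 T = 52432 + 9697.6 + 11482 = 73611
T ≈ 63.99 °C — below 100 °C, confirming all the steam condensed.

T_f ≈ 64.0 °C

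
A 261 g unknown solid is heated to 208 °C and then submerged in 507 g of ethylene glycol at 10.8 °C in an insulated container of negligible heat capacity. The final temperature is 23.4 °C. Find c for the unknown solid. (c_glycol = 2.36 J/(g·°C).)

c ≈ 0.313 J/(g·°C)

Net heat exchanged in the isolated system is zero:
261×c×(23.4 − 208) + 507×2.36×(23.4 − 10.8) = 0
-48181 c = -15076
c = -15076/-48181 ≈ 0.3129 J/(g·°C)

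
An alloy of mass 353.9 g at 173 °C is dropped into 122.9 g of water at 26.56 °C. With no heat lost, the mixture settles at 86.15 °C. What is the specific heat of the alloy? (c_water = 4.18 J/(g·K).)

Conservation of energy gives ΣQ = 0:
353.9·c·(86.15 − 173) + 122.9·4.18·(86.15 − 26.56) = 0
-30736 c = -30613
c = -30613/-30736 ≈ 0.996 J/(g·K)

c ≈ 0.996 J/(g·K)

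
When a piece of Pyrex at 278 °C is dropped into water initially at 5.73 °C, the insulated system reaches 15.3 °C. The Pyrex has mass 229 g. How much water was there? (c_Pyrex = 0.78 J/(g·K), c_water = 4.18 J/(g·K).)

Setting the total heat transfer to zero:
229×0.78×(15.3 − 278) + m×4.18×(15.3 − 5.73) = 0
40 m = 46923
m = 46923/40 ≈ 1173 g

m ≈ 1170 g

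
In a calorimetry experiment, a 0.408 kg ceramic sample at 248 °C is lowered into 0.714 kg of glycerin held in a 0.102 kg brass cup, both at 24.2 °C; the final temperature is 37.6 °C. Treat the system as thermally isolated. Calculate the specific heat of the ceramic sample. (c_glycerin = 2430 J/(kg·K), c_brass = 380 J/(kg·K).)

c ≈ 277 J/(kg·K)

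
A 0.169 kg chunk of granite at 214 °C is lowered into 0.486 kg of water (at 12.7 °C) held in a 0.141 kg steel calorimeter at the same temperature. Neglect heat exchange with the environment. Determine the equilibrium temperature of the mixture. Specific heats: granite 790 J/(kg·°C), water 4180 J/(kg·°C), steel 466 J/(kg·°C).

With ΣQ=0 the equilibrium temperature is the m·c-weighted mean:
T_f = (133.51·214 + 2031.5·12.7 + 65.71·12.7) / (133.51 + 2031.5 + 65.71)
    = 55205 / 2230.7 ≈ 24.75 °C

T_f ≈ 24.7 °C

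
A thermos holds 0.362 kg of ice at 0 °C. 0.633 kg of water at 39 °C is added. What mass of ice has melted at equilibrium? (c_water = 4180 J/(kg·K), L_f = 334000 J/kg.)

m_melted ≈ 0.309 kg

Cooling the water to 0 °C releases 0.633×4180×39 = 103192 J.
Melting all 0.362 kg of ice would need 0.362×334000 = 120908 J.
Since 103192 < 120908 J, not all the ice melts; equilibrium is at 0 °C.
Mass melted = 103192/334000 ≈ 0.309 kg.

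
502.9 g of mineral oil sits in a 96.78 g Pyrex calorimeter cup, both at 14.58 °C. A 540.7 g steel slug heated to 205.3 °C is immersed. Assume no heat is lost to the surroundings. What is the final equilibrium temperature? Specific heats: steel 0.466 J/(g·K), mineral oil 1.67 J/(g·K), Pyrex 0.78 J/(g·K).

Heat gained plus heat lost sum to zero:
540.7*0.466*(T − 205.3) + 502.9*1.67*(T − 14.58) + 96.78*0.78*(T − 14.58) = 0
1167.3 T = 65074
T = 65074/1167.3 ≈ 55.75 °C

T_f ≈ 55.7 °C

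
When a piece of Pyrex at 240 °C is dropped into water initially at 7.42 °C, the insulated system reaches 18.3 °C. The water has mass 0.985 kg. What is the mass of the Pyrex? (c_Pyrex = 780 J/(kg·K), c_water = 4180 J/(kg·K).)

m ≈ 0.259 kg

Heat lost by the Pyrex = heat gained by the water:
m×780×(240 − 18.3) = 0.985×4180×(18.3 − 7.42)
172926 m = 44796  ⇒  m ≈ 0.259 kg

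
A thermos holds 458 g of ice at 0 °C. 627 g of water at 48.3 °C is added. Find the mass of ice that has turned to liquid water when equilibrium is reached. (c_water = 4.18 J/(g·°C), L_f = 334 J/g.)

Water can give up m c ΔT = 627·4.18·48.3 = 126588 J before reaching 0 °C.
Melting all 458 g of ice would need 458·334 = 152972 J.
Since 126588 < 152972 J, not all the ice melts; equilibrium is at 0 °C.
Mass melted = 126588/334 ≈ 379 g.

m_melted ≈ 379 g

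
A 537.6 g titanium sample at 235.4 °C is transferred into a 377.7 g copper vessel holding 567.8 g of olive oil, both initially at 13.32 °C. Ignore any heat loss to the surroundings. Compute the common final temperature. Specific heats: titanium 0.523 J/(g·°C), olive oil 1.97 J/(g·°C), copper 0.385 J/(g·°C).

With ΣQ=0 the equilibrium temperature is the m·c-weighted mean:
T_f = (281.16*235.4 + 1118.6*13.32 + 145.41*13.32) / (281.16 + 1118.6 + 145.41)
    = 83022 / 1545.1 ≈ 53.73 °C

T_f ≈ 53.7 °C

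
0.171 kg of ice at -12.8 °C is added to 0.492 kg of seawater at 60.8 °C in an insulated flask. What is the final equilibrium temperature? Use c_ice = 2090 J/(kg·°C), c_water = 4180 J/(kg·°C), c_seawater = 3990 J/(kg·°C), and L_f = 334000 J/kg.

Energy conservation, ΣQ = 0:
ice -12.8→0 °C: 0.171·2090·12.8 = 4574.6; melt ice: 0.171·334000 = 57114; warm the meltwater: 714.78 T; seawater: 1963.1(T − 60.8)
2677.9 T = 119355 − 61689 = 57667
T ≈ 21.53 °C. Since T > 0 °C, the all-ice-melts assumption holds.

T_f ≈ 21.5 °C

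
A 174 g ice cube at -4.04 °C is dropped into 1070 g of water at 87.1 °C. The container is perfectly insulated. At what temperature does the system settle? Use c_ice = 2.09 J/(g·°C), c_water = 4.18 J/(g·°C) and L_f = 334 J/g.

T_f ≈ 63.5 °C

Net heat exchanged in the isolated system is zero:
ice -4.04→0 °C: 174×2.09×4.04 = 1469.2
  melt ice: 174×334 = 58116
  warm the meltwater: 727.32 T
  water cools: 1070×4.18×(T − 87.1) = 4472.6(T − 87.1)
5199.9 T = 389563 − 59585 = 329978
T ≈ 63.46 °C — above 0 °C, consistent with complete melting.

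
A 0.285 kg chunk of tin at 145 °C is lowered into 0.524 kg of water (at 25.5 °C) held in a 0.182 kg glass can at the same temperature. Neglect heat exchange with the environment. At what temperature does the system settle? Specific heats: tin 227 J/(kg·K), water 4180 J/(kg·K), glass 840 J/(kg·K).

T_f ≈ 28.7 °C

Setting the total heat transfer to zero:
0.285×227×(T − 145) + 0.524×4180×(T − 25.5) + 0.182×840×(T − 25.5) = 0
64.69(T − 145) + 2190.3(T − 25.5) + 152.88(T − 25.5) = 0
2407.9 T = 69132
T = 69132 / 2407.9 = 28.7 °C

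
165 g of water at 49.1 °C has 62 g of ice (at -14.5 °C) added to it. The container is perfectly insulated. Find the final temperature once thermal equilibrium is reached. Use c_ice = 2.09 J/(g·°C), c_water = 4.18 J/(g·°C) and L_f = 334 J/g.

T_f ≈ 11.9 °C

Net heat exchanged in the isolated system is zero:
ice -14.5→0 °C: 62·2.09·14.5 = 1878.9
  fusion: m_ice L_f = 62·334 = 20708
  meltwater 0→T: 62·4.18·T = 259.16 T
  water: 689.7(T − 49.1)
948.86 T = 33864 − 22587 = 11277
T ≈ 11.89 °C. Since T > 0 °C, the all-ice-melts assumption holds.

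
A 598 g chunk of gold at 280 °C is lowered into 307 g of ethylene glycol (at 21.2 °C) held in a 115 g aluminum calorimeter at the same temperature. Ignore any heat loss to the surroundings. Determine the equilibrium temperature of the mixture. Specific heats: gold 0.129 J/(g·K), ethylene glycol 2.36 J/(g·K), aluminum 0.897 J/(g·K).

T_f ≈ 43.3 °C

Let T be the final temperature. ΣQ_i = 0:
598*0.129*(T − 280) + 307*2.36*(T − 21.2) + 115*0.897*(T − 21.2) = 0
904.82 T = 39146
T = 39146 / 904.82 = 43.3 °C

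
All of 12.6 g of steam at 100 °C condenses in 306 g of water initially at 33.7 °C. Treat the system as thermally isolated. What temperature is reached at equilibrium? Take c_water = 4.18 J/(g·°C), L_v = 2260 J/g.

Sum of m c ΔT and latent-heat terms is zero:
latent heat released on condensation: 12.6×2260 = 28476
  condensed water 100 °C→T: 52.67(T − 100)
  original water: 1279.1(T − 33.7)
1331.7 T = 28476 + 5266.8 + 43105 = 76848
T ≈ 57.70 °C (< 100 °C, so full condensation is consistent).

T_f ≈ 57.7 °C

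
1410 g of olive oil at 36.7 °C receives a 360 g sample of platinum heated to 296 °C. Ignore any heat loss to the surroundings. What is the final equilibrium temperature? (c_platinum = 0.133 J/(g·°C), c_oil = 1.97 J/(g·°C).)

Let T be the final temperature. ΣQ_i = 0:
360×0.133×(T − 296) + 1410×1.97×(T − 36.7) = 0
47.88(T − 296) + 2777.7(T − 36.7) = 0
2825.6 T = 116114
T ≈ 41.09 °C

T_f ≈ 41.1 °C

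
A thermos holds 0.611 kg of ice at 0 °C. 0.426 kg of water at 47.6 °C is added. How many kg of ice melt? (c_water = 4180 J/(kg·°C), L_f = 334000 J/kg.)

m_melted ≈ 0.254 kg

Heat available from the water dropping to 0 °C: 0.426·4180·47.6 = 84760 J.
Fully melting the ice requires m_ice L_f = 0.611·334000 = 204074 J.
84760 J < 204074 J, so only part of the ice melts and the system sits at 0 °C.
m_melted·334000 = 84760  ⇒  m_melted ≈ 0.2538 kg.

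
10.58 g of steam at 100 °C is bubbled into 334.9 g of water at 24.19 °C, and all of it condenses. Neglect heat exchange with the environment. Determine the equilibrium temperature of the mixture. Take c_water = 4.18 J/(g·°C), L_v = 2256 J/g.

Energy conservation, ΣQ = 0:
latent heat released on condensation: 10.58·2256 = 23868
  condensate cools 100→T: 10.58·4.18·(T − 100) = 44.22(T − 100)
  water warms: 334.9·4.18·(T − 24.19) = 1399.9(T − 24.19)
1444.1 T = 23868 + 4422.4 + 33863 = 62154
T ≈ 43.04 °C (< 100 °C, so full condensation is consistent).

T_f ≈ 43.0 °C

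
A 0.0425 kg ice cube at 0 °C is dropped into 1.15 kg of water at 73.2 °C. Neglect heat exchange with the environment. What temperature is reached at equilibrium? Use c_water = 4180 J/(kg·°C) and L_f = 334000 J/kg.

Net heat exchanged in the isolated system is zero:
melt ice: 0.0425·334000 = 14195
  meltwater 0→T: 0.0425·4180·T = 177.65 T
  water: 4807(T − 73.2)
4984.6 T = 351872 − 14195 = 337677
T ≈ 67.74 °C. Since T > 0 °C, the all-ice-melts assumption holds.

T_f ≈ 67.7 °C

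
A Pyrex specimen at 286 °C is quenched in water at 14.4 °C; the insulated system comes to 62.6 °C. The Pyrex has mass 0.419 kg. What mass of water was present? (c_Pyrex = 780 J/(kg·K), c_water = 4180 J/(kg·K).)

m ≈ 0.362 kg

Conservation of energy gives ΣQ = 0:
0.419×780×(62.6 − 286) + m×4180×(62.6 − 14.4) = 0
201476 m = 73012
m = 73012/201476 ≈ 0.3624 kg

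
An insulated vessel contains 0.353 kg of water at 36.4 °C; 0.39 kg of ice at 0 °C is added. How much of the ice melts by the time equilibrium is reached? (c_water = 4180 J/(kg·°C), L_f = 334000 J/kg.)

m_melted ≈ 0.161 kg

Water can give up m c ΔT = 0.353×4180×36.4 = 53710 J before reaching 0 °C.
To melt every bit of ice: 0.39×334000 = 130260 J.
Since 53710 < 130260 J, not all the ice melts; equilibrium is at 0 °C.
Mass melted = 53710/334000 ≈ 0.1608 kg.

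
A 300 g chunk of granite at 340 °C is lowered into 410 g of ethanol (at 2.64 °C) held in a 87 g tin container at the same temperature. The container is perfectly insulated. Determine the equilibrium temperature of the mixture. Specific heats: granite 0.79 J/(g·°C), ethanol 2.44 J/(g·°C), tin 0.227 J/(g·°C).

T_f = Σ m_i c_i T_i / Σ m_i c_i:
T_f = (237×340 + 1000.4×2.64 + 19.75×2.64) / (237 + 1000.4 + 19.75)
    = 83273 / 1257.1 ≈ 66.24 °C

T_f ≈ 66.2 °C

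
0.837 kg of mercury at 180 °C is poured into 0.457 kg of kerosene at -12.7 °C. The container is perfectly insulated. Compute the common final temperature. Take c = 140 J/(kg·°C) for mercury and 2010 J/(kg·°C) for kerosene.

T_f ≈ 9.1 °C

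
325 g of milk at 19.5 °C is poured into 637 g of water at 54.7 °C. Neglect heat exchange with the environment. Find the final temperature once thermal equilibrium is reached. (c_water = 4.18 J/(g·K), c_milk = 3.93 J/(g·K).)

Heat gained plus heat lost sum to zero:
637·4.18·(T − 54.7) + 325·3.93·(T − 19.5) = 0
3939.9 T = 170554
T = 170554/3939.9 ≈ 43.29 °C

T_f ≈ 43.3 °C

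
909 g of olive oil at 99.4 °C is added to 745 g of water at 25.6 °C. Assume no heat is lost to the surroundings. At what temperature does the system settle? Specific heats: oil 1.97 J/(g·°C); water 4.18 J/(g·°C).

T_f = Σ m_i c_i T_i / Σ m_i c_i:
T_f = (1790.7×99.4 + 3114.1×25.6) / (1790.7 + 3114.1)
    = 257720 / 4904.8 ≈ 52.54 °C

T_f ≈ 52.5 °C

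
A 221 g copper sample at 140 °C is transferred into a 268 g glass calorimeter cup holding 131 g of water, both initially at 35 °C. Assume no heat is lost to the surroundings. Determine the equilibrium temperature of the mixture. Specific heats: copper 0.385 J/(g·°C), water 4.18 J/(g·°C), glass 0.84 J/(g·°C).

Heat gained plus heat lost sum to zero:
221·0.385·(T − 140) + 131·4.18·(T − 35) + 268·0.84·(T − 35) = 0
(85.09 + 547.58 + 225.12) T = 85.09·140 + 547.58·35 + 225.12·35
T = 38956 / 857.78 = 45.4 °C

T_f ≈ 45.4 °C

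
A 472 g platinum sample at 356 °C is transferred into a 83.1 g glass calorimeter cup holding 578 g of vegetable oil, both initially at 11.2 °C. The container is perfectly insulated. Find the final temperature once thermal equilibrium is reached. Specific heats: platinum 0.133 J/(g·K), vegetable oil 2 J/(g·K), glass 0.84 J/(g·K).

T_f ≈ 28.0 °C

Net heat exchanged in the isolated system is zero:
472·0.133·(T − 356) + 578·2·(T − 11.2) + 83.1·0.84·(T − 11.2) = 0
62.78(T − 356) + 1156(T − 11.2) + 69.8(T − 11.2) = 0
(62.78 + 1156 + 69.8) T = 62.78·356 + 1156·11.2 + 69.8·11.2
T ≈ 28.00 °C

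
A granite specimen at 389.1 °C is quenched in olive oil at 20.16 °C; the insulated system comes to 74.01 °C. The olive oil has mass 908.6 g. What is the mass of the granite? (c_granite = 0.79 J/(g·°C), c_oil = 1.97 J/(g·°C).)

m ≈ 387 g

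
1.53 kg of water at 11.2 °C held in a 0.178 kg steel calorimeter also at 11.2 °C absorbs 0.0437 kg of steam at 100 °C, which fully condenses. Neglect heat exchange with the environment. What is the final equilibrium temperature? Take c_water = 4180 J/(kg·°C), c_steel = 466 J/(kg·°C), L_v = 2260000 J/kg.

T_f ≈ 28.5 °C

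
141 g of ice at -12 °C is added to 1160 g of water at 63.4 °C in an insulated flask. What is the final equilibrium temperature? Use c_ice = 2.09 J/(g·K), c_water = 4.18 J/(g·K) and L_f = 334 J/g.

T_f ≈ 47.2 °C

Setting the total heat transfer to zero:
ice -12→0 °C: 141×2.09×12 = 3536.3
  melt ice: 141×334 = 47094
  meltwater 0→T: 141×4.18×T = 589.38 T
  water cools: 1160×4.18×(T − 63.4) = 4848.8(T − 63.4)
5438.2 T = 307414 − 50630 = 256784
T ≈ 47.22 °C — above 0 °C, consistent with complete melting.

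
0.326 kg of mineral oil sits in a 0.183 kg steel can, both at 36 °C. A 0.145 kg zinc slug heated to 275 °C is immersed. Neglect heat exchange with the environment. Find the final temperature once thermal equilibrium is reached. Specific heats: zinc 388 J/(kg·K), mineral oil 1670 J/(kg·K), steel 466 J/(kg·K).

T_f ≈ 55.6 °C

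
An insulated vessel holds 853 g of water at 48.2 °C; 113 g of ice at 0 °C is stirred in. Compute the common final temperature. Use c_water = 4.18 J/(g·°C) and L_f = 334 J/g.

Energy balance with sensible and latent terms:
latent heat to melt: 113×334 = 37742
  meltwater 0→T: 113×4.18×T = 472.34 T
  water: 3565.5(T − 48.2)
4037.9 T = 171859 − 37742 = 134117
T ≈ 33.21 °C — above 0 °C, consistent with complete melting.

T_f ≈ 33.2 °C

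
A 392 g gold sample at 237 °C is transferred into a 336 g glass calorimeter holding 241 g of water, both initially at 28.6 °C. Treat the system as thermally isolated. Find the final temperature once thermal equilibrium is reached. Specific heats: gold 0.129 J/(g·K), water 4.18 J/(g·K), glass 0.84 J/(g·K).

Let T be the final temperature. ΣQ_i = 0:
392*0.129*(T − 237) + 241*4.18*(T − 28.6) + 336*0.84*(T − 28.6) = 0
50.57(T − 237) + 1007.4(T − 28.6) + 282.24(T − 28.6) = 0
1340.2 T = 48868
T = 48868/1340.2 ≈ 36.46 °C

T_f ≈ 36.5 °C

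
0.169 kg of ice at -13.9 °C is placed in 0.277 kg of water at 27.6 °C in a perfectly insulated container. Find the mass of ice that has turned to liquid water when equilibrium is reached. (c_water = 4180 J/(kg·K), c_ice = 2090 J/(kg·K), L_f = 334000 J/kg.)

m_melted ≈ 0.081 kg

Cooling the water to 0 °C releases 0.277·4180·27.6 = 31957 J.
Warming the ice to 0 °C takes 0.169·2090·13.9 = 4909.6 J, leaving 27047 J for melting.
Fully melting the ice requires m_ice L_f = 0.169·334000 = 56446 J.
That's not enough to melt it all — equilibrium is at 0 °C with ice remaining.
m_melted·334000 = 27047  ⇒  m_melted ≈ 0.08098 kg.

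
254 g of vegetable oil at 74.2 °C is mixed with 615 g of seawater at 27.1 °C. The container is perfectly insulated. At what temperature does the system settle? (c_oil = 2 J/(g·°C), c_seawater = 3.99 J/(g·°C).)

Taking heat into each body as positive, Σ m c ΔT = 0:
254·2·(T − 74.2) + 615·3.99·(T − 27.1) = 0
508(T − 74.2) + 2453.8(T − 27.1) = 0
2961.8 T = 104193
T = 104193 / 2961.8 = 35.2 °C

T_f ≈ 35.2 °C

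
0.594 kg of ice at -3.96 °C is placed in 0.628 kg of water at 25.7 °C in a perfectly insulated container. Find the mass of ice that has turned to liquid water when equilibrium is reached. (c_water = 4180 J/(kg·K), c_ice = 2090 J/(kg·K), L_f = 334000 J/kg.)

m_melted ≈ 0.187 kg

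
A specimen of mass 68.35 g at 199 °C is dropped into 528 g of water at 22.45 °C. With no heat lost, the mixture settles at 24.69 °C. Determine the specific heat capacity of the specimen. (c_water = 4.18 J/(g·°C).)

Net heat exchanged in the isolated system is zero:
68.35×c×(24.69 − 199) + 528×4.18×(24.69 − 22.45) = 0
-11914 c = -4943.8
c = -4943.8/-11914 ≈ 0.415 J/(g·°C)

c ≈ 0.415 J/(g·°C)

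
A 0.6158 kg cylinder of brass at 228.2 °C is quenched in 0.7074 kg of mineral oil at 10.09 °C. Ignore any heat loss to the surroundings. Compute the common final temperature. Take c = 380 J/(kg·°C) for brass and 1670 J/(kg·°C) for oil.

T_f ≈ 46.2 °C

Conservation of energy gives ΣQ = 0:
0.6158×380×(T − 228.2) + 0.7074×1670×(T − 10.09) = 0
234(T − 228.2) + 1181.4(T − 10.09) = 0
1415.4 T = 65320
T = 65320 / 1415.4 = 46.2 °C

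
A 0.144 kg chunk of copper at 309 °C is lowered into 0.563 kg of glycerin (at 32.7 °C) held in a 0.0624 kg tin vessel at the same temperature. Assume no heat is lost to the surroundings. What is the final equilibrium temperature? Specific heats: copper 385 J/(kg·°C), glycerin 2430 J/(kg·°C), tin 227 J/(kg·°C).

Conservation of energy gives ΣQ = 0:
0.144·385·(T − 309) + 0.563·2430·(T − 32.7) + 0.0624·227·(T − 32.7) = 0
55.44(T − 309) + 1368.1(T − 32.7) + 14.16(T − 32.7) = 0
(55.44 + 1368.1 + 14.16) T = 55.44·309 + 1368.1·32.7 + 14.16·32.7
T = 62331/1437.7 ≈ 43.35 °C

T_f ≈ 43.4 °C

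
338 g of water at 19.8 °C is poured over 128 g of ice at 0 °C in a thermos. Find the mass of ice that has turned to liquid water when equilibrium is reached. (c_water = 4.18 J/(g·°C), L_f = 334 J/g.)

Heat available from the water dropping to 0 °C: 338×4.18×19.8 = 27974 J.
Fully melting the ice requires m_ice L_f = 128×334 = 42752 J.
That's not enough to melt it all — equilibrium is at 0 °C with ice remaining.
m_melt = 27974 / L_f = 83.76 g.

m_melted ≈ 83.8 g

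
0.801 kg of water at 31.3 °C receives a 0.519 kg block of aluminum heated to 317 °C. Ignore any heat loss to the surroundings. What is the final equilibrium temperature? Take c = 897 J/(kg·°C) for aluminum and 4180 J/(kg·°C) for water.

T_f is the heat-capacity-weighted average of the initial temperatures:
T_f = (465.54×317 + 3348.2×31.3) / (465.54 + 3348.2)
    = 252375 / 3813.7 ≈ 66.18 °C

T_f ≈ 66.2 °C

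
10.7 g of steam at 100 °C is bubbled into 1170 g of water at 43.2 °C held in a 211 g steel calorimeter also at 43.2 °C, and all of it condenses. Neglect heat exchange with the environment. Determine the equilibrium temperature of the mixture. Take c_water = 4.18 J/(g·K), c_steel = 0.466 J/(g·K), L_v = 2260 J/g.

Heat gained plus heat lost sum to zero:
condense steam: −10.7·2260 = −24182
  condensate cools 100→T: 10.7·4.18·(T − 100) = 44.73(T − 100)
  water warms: 1170·4.18·(T − 43.2) = 4890.6(T − 43.2)
  cup: 98.33(T − 43.2)
5033.7 T = 24182 + 4472.6 + 215522 = 244176
T ≈ 48.51 °C, under the boiling point, so the assumption holds.

T_f ≈ 48.5 °C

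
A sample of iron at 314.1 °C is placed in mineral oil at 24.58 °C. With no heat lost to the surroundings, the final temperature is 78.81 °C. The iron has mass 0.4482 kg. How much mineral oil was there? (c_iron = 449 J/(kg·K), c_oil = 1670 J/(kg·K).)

m ≈ 0.523 kg

Heat lost by the iron = heat gained by the oil:
0.4482×449×(314.1 − 78.81) = m×1670×(78.81 − 24.58)
90564 m = 47350  ⇒  m ≈ 0.5228 kg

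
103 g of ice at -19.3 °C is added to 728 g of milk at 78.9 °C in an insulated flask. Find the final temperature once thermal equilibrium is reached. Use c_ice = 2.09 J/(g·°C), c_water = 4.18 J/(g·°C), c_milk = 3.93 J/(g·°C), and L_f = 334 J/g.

T_f ≈ 56.9 °C

Conservation of energy gives ΣQ = 0:
warm ice to 0 °C: 103×2.09×(0 − (-19.3)) = 4154.7; fusion: m_ice L_f = 103×334 = 34402; warm the meltwater: 430.54 T; milk: 2861(T − 78.9)
3291.6 T = 225736 − 38557 = 187179
T ≈ 56.87 °C. Since T > 0 °C, the all-ice-melts assumption holds.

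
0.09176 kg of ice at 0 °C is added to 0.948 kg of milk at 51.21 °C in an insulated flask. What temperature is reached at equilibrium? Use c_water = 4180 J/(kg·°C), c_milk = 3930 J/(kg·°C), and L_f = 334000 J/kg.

Net heat exchanged in the isolated system is zero:
latent heat to melt: 0.09176·334000 = 30648; meltwater 0→T: 0.09176·4180·T = 383.56 T; milk cools: 0.948·3930·(T − 51.21) = 3725.6(T − 51.21)
4109.2 T = 190790 − 30648 = 160142
T ≈ 38.97 °C. Since T > 0 °C, the all-ice-melts assumption holds.

T_f ≈ 39.0 °C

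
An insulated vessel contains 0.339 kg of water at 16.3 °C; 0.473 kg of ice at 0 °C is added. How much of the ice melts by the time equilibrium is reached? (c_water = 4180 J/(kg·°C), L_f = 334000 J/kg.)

Heat available from the water dropping to 0 °C: 0.339·4180·16.3 = 23097 J.
Fully melting the ice requires m_ice L_f = 0.473·334000 = 157982 J.
That's not enough to melt it all — equilibrium is at 0 °C with ice remaining.
Mass melted = 23097/334000 ≈ 0.06915 kg.

m_melted ≈ 0.0692 kg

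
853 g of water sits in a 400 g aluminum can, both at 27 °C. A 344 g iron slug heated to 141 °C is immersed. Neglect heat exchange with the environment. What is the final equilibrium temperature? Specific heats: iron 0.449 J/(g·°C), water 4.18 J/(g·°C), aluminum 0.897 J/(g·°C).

T_f ≈ 31.3 °C

T_f is the heat-capacity-weighted average of the initial temperatures:
T_f = (154.46*141 + 3565.5*27 + 358.8*27) / (154.46 + 3565.5 + 358.8)
    = 127735 / 4078.8 ≈ 31.32 °C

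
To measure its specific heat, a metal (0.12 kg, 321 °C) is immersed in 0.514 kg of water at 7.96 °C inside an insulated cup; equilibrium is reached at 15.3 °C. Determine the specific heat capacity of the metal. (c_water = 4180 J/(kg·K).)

c ≈ 430 J/(kg·K)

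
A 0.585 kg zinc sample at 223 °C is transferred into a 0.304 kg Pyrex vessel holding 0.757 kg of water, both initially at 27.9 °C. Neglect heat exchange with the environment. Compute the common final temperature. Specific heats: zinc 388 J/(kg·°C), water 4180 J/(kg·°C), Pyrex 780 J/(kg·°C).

Setting the total heat transfer to zero:
0.585*388*(T − 223) + 0.757*4180*(T − 27.9) + 0.304*780*(T − 27.9) = 0
226.98(T − 223) + 3164.3(T − 27.9) + 237.12(T − 27.9) = 0
3628.4 T = 145515
T = 145515/3628.4 ≈ 40.10 °C

T_f ≈ 40.1 °C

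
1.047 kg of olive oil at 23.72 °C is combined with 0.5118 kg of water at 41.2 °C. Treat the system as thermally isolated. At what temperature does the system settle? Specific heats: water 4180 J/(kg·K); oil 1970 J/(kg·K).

With ΣQ=0 the equilibrium temperature is the m·c-weighted mean:
T_f = (2139.3×41.2 + 2062.6×23.72) / (2139.3 + 2062.6)
    = 137065 / 4201.9 ≈ 32.62 °C

T_f ≈ 32.6 °C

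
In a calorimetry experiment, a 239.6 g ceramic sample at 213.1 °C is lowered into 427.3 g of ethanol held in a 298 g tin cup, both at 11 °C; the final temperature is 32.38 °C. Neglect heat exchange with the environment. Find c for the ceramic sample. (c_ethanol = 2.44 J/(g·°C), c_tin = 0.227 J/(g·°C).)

c ≈ 0.548 J/(g·°C)

Net heat exchanged in the isolated system is zero:
239.6×c×(32.38 − 213.1) + 427.3×2.44×(32.38 − 11) + 298×0.227×(32.38 − 11) = 0
-43301 c = -23737
c = -23737/-43301 ≈ 0.5482 J/(g·°C)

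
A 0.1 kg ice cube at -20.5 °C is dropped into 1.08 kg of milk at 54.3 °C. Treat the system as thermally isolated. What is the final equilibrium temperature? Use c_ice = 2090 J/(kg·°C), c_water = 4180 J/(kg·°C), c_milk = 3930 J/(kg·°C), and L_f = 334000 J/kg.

T_f ≈ 41.3 °C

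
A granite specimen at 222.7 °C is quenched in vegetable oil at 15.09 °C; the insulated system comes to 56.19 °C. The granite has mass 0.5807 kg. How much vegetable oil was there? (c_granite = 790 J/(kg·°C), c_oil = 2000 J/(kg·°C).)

m ≈ 0.929 kg

Energy conservation, ΣQ = 0:
0.5807·790·(56.19 − 222.7) + m·2000·(56.19 − 15.09) = 0
82200 m = 76387
m = 76387/82200 ≈ 0.9293 kg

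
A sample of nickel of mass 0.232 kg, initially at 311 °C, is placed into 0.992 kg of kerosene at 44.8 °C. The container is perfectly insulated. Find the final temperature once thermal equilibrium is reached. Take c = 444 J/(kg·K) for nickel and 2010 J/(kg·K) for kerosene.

Conservation of energy gives ΣQ = 0:
0.232·444·(T − 311) + 0.992·2010·(T − 44.8) = 0
103.01(T − 311) + 1993.9(T − 44.8) = 0
(103.01 + 1993.9) T = 103.01·311 + 1993.9·44.8
T = 121363 / 2096.9 = 57.9 °C

T_f ≈ 57.9 °C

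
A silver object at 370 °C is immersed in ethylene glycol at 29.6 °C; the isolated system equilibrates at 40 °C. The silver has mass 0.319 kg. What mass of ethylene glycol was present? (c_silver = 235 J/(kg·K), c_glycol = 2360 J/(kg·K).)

m ≈ 1.01 kg

Setting the total heat transfer to zero:
0.319·235·(40 − 370) + m·2360·(40 − 29.6) = 0
24544 m = 24738
m = 24738/24544 ≈ 1.008 kg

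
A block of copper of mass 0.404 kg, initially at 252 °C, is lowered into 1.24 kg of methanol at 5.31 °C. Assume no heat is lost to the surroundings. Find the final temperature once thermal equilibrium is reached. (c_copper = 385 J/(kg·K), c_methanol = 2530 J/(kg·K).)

T_f is the heat-capacity-weighted average of the initial temperatures:
T_f = (155.54·252 + 3137.2·5.31) / (155.54 + 3137.2)
    = 55855 / 3292.7 ≈ 16.96 °C

T_f ≈ 17.0 °C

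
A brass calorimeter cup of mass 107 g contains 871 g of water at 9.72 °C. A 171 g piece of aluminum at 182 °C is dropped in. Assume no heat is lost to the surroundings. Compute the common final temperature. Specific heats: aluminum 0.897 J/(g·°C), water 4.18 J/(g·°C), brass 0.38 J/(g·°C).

T_f ≈ 16.6 °C

Taking heat into each body as positive, Σ m c ΔT = 0:
171*0.897*(T − 182) + 871*4.18*(T − 9.72) + 107*0.38*(T − 9.72) = 0
153.39(T − 182) + 3640.8(T − 9.72) + 40.66(T − 9.72) = 0
3834.8 T = 63700
T = 63700/3834.8 ≈ 16.61 °C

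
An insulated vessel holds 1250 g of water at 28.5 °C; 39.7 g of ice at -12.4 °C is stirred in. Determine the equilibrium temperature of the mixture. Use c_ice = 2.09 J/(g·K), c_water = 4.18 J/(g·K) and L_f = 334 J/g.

Let T be the final temperature. ΣQ_i = 0:
warm ice to 0 °C: 39.7×2.09×(0 − (-12.4)) = 1028.9
  fusion: m_ice L_f = 39.7×334 = 13260
  meltwater 0→T: 39.7×4.18×T = 165.95 T
  water: 5225(T − 28.5)
5390.9 T = 148912 − 14289 = 134624
T ≈ 24.97 °C — above 0 °C, consistent with complete melting.

T_f ≈ 25.0 °C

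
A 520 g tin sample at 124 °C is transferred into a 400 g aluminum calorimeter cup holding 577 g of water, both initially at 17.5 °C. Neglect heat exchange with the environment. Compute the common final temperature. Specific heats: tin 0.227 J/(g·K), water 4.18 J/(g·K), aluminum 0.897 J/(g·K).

Conservation of energy gives ΣQ = 0:
520×0.227×(T − 124) + 577×4.18×(T − 17.5) + 400×0.897×(T − 17.5) = 0
2888.7 T = 63124
T = 63124/2888.7 ≈ 21.85 °C

T_f ≈ 21.9 °C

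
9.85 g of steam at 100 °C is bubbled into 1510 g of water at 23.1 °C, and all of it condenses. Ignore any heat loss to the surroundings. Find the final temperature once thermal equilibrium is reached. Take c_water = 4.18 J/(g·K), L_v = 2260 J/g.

T_f ≈ 27.1 °C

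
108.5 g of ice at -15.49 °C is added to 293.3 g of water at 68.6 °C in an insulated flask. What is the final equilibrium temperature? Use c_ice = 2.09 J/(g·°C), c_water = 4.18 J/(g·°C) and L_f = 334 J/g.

T_f ≈ 26.4 °C

Energy conservation, ΣQ = 0:
warm ice to 0 °C: 108.5×2.09×(0 − (-15.49)) = 3512.6; melt ice: 108.5×334 = 36239; warm the meltwater: 453.53 T; water cools: 293.3×4.18×(T − 68.6) = 1226(T − 68.6)
1679.5 T = 84103 − 39752 = 44352
T ≈ 26.41 °C — above 0 °C, consistent with complete melting.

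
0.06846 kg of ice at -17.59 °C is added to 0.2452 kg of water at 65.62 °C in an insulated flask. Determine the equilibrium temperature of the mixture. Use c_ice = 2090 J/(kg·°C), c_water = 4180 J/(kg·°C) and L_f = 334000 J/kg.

Setting the total heat transfer to zero:
ice -17.59→0 °C: 0.06846×2090×17.59 = 2516.8
  fusion: m_ice L_f = 0.06846×334000 = 22866
  warm the meltwater: 286.16 T
  water cools: 0.2452×4180×(T − 65.62) = 1024.9(T − 65.62)
1311.1 T = 67256 − 25382 = 41874
T ≈ 31.94 °C (positive, so assuming full melt was valid).

T_f ≈ 31.9 °C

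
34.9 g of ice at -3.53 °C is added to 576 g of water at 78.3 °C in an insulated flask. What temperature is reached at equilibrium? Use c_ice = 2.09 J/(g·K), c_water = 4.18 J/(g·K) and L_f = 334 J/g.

T_f ≈ 69.2 °C

Let T be the final temperature. ΣQ_i = 0:
warm ice to 0 °C: 34.9×2.09×(0 − (-3.53)) = 257.48
  melt ice: 34.9×334 = 11657
  meltwater 0→T: 34.9×4.18×T = 145.88 T
  water: 2407.7(T − 78.3)
2553.6 T = 188521 − 11914 = 176607
T ≈ 69.16 °C (positive, so assuming full melt was valid).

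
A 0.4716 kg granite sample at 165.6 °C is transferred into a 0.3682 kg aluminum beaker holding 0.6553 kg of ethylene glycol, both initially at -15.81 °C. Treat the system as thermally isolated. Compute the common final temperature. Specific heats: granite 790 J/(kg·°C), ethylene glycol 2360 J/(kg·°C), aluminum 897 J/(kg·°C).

Let T be the final temperature. ΣQ_i = 0:
0.4716·790·(T − 165.6) + 0.6553·2360·(T − (-15.81)) + 0.3682·897·(T − (-15.81)) = 0
(372.56 + 1546.5 + 330.28) T = 372.56·165.6 + 1546.5·(-15.81) + 330.28·(-15.81)
T = 32025 / 2249.3 = 14.2 °C

T_f ≈ 14.2 °C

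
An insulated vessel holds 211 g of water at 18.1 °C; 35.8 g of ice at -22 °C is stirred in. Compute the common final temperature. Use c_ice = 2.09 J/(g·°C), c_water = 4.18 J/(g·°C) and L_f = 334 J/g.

T_f ≈ 2.3 °C

Energy balance with sensible and latent terms:
ice -22→0 °C: 35.8·2.09·22 = 1646.1; melt ice: 35.8·334 = 11957; warm the meltwater: 149.64 T; water: 881.98(T − 18.1)
1031.6 T = 15964 − 13603 = 2360.6
T ≈ 2.29 °C. Since T > 0 °C, the all-ice-melts assumption holds.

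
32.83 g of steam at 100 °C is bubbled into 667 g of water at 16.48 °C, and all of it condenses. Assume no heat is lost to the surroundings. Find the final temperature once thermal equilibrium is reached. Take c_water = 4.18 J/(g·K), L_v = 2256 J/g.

T_f ≈ 45.7 °C

Conservation of energy gives ΣQ = 0:
steam→water at 100 °C releases m L_v = 32.83·2256 = 74064
  condensed water 100 °C→T: 137.23(T − 100)
  original water: 2788.1(T − 16.48)
2925.3 T = 74064 + 13723 + 45947 = 133735
T ≈ 45.72 °C — below 100 °C, confirming all the steam condensed.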